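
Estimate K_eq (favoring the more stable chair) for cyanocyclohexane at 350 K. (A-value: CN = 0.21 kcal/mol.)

K ≈ 1.35

One chair has the cyano group axial (E = 0.21 kcal/mol) and the other has it equatorial (E = 0).
ΔG = 0.21 kcal/mol between the two chairs.
K = exp(ΔG/RT) with R = 1.987×10⁻³ kcal mol⁻¹ K⁻¹ and T = 350 K gives K ≈ 1.35.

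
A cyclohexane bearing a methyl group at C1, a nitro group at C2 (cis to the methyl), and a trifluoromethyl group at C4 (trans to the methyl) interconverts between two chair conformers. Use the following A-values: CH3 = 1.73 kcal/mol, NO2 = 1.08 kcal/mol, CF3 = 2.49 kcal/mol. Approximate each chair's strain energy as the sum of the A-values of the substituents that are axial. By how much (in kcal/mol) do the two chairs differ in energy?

Chair I (methyl axial, nitro equatorial, trifluoromethyl axial): E = 4.22 kcal/mol.
Chair II (methyl equatorial, nitro axial, trifluoromethyl equatorial): E = 1.08 kcal/mol.
ΔE = 4.22 − 1.08 = 3.14 kcal/mol; chair II is more stable.

3.14 kcal/mol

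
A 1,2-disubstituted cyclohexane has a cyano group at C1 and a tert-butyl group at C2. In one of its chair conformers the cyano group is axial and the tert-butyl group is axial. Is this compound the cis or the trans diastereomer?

trans

C1 and C2 have opposite parity, so their axial bonds point in opposite directions.
With opposite-parity carbons, two substituents on the same face are one axial and one equatorial; opposite faces give both axial or both equatorial.
Here the groups are axial/axial → opposite face → trans.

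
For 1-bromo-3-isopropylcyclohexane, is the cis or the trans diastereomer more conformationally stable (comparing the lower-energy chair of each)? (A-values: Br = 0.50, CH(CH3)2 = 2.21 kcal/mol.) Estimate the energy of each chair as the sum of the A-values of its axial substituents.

At 1,3 positions (parity same): cis → (e,e or a,a); trans → (a,e or e,a).
Best chair for cis: E = 0.00 kcal/mol; best chair for trans: E = 0.50 kcal/mol.
The cis isomer is lower by 0.50 kcal/mol.

cis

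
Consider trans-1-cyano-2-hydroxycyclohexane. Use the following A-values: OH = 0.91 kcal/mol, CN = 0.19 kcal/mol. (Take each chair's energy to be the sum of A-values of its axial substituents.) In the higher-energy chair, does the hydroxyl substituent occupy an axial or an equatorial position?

axial

C1 and C2 have opposite parity, so for the trans isomer the two substituents are e,e in one chair and a,a in the other.
Chair I (hydroxyl axial, cyano axial): E = 1.10 kcal/mol.
Chair II (hydroxyl equatorial, cyano equatorial): E = 0.00 kcal/mol.
Chair I is the less stable (higher-energy) conformer, and in that chair the hydroxyl group is axial.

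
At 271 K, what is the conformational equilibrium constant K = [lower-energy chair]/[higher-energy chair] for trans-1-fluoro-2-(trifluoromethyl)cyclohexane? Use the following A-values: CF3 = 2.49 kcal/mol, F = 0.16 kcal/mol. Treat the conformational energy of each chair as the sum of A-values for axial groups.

K ≈ 137

C1 and C2 have opposite parity, so for the trans isomer the two substituents are e,e in one chair and a,a in the other.
Chair I (trifluoromethyl axial, fluoro axial): E = 2.65 kcal/mol; chair II (trifluoromethyl equatorial, fluoro equatorial): E = 0.00 kcal/mol.
ΔG = 2.65 kcal/mol between the two chairs.
K = exp(ΔG/RT) with R = 1.987×10⁻³ kcal mol⁻¹ K⁻¹ and T = 271 K gives K ≈ 137.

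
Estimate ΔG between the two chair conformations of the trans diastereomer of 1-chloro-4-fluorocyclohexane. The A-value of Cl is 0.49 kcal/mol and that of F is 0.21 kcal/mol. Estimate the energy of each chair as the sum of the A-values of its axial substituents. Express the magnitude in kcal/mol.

C1 and C4 have opposite parity, so for the trans isomer the two substituents are e,e in one chair and a,a in the other.
Chair I (chloro axial, fluoro axial): E = 0.70 kcal/mol.
Chair II (chloro equatorial, fluoro equatorial): E = 0.00 kcal/mol.
ΔE = 0.70 − 0.00 = 0.70 kcal/mol; chair II is more stable.

0.70 kcal/mol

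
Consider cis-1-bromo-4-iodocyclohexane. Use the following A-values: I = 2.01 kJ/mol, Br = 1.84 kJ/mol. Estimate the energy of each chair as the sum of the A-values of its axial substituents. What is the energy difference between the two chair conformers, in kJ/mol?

0.17 kJ/mol

C1 and C4 have opposite parity, so for the cis isomer the two substituents are one axial and one equatorial in each chair.
Chair I (iodo axial, bromo equatorial): E = 2.01 kJ/mol.
Chair II (iodo equatorial, bromo axial): E = 1.84 kJ/mol.
ΔE = 2.01 − 1.84 = 0.17 kJ/mol; chair II is more stable.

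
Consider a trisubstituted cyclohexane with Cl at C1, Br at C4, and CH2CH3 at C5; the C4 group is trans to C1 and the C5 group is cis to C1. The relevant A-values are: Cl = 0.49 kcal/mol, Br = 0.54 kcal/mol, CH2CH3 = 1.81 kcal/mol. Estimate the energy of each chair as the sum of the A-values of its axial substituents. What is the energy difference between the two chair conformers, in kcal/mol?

2.84 kcal/mol

Chair I (chloro axial, bromo axial, ethyl axial): E = 2.84 kcal/mol.
Chair II (chloro equatorial, bromo equatorial, ethyl equatorial): E = 0.00 kcal/mol.
ΔE = 2.84 − 0.00 = 2.84 kcal/mol; chair II is more stable.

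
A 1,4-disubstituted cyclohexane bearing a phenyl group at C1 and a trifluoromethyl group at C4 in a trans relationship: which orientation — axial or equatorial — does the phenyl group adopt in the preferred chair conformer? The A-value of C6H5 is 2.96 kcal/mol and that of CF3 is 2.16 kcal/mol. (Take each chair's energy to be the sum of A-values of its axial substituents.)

equatorial

C1 and C4 have opposite parity, so for the trans isomer the two substituents are e,e in one chair and a,a in the other.
Chair I (phenyl axial, trifluoromethyl axial): E = 5.12 kcal/mol.
Chair II (phenyl equatorial, trifluoromethyl equatorial): E = 0.00 kcal/mol.
Chair II is the more stable (lower-energy) conformer, and in that chair the phenyl group is equatorial.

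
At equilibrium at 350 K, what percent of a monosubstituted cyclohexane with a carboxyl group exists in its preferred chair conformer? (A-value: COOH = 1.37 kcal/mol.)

87.8%

One chair has the carboxyl group axial (E = 1.37 kcal/mol) and the other has it equatorial (E = 0).
ΔG = 1.37 kcal/mol between the two chairs.
K = exp(ΔG/RT) with R = 1.987×10⁻³ kcal mol⁻¹ K⁻¹ and T = 350 K gives K ≈ 7.17.
Fraction in the lower-energy chair = K/(K+1) = 87.8%.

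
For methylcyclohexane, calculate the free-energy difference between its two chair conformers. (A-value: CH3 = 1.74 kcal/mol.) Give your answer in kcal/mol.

A monosubstituted cyclohexane has one chair with the methyl group axial (E = A = 1.74 kcal/mol) and one with it equatorial (E = 0).
ΔE = 1.74 − 0 = 1.74 kcal/mol.

1.74 kcal/mol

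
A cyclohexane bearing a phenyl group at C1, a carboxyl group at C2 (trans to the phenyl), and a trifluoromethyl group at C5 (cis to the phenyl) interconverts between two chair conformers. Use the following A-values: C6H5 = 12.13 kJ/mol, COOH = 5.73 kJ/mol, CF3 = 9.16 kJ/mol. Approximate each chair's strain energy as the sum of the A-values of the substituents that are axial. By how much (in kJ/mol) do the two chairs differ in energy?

Chair I (phenyl axial, carboxyl axial, trifluoromethyl axial): E = 27.02 kJ/mol.
Chair II (phenyl equatorial, carboxyl equatorial, trifluoromethyl equatorial): E = 0.00 kJ/mol.
ΔE = 27.02 − 0.00 = 27.02 kJ/mol; chair II is more stable.

27.02 kJ/mol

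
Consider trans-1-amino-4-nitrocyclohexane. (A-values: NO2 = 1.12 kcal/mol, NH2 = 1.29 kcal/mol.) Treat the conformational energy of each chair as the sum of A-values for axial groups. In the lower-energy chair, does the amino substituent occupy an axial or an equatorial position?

C1 and C4 have opposite parity, so for the trans isomer the two substituents are e,e in one chair and a,a in the other.
Chair I (nitro axial, amino axial): E = 2.41 kcal/mol.
Chair II (nitro equatorial, amino equatorial): E = 0.00 kcal/mol.
Chair II is the more stable (lower-energy) conformer, and in that chair the amino group is equatorial.

equatorial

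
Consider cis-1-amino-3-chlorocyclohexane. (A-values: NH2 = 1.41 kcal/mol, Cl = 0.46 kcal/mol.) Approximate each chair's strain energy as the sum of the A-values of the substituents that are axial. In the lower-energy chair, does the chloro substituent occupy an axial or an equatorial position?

C1 and C3 have the same parity, so for the cis isomer the two substituents are e,e in one chair and a,a in the other.
Chair I (amino axial, chloro axial): E = 1.87 kcal/mol.
Chair II (amino equatorial, chloro equatorial): E = 0.00 kcal/mol.
Chair II is the more stable (lower-energy) conformer, and in that chair the chloro group is equatorial.

equatorial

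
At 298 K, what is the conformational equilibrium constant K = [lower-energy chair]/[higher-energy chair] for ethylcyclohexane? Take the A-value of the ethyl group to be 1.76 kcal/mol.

K ≈ 19.5

One chair has the ethyl group axial (E = 1.76 kcal/mol) and the other has it equatorial (E = 0).
ΔG = 1.76 kcal/mol between the two chairs.
K = exp(ΔG/RT) with R = 1.987×10⁻³ kcal mol⁻¹ K⁻¹ and T = 298 K gives K ≈ 19.5.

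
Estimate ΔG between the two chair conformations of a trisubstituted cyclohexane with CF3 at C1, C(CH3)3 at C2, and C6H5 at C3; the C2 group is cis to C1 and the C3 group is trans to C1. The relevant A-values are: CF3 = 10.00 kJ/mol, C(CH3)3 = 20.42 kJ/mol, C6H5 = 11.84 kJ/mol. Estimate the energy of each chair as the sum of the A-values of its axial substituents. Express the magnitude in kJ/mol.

22.26 kJ/mol

Chair I (trifluoromethyl axial, tert-butyl equatorial, phenyl equatorial): E = 10.00 kJ/mol.
Chair II (trifluoromethyl equatorial, tert-butyl axial, phenyl axial): E = 32.26 kJ/mol.
ΔE = 32.26 − 10.00 = 22.26 kJ/mol; chair I is more stable.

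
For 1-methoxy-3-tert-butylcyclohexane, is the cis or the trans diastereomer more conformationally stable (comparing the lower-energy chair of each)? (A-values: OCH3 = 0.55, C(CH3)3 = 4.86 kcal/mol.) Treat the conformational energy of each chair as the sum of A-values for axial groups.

cis

At 1,3 positions (parity same): cis → (e,e or a,a); trans → (a,e or e,a).
Best chair for cis: E = 0.00 kcal/mol; best chair for trans: E = 0.55 kcal/mol.
The cis isomer is lower by 0.55 kcal/mol.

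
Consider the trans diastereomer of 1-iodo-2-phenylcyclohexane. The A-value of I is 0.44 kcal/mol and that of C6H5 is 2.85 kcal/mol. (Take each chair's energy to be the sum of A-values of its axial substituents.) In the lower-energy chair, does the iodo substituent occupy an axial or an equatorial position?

equatorial

C1 and C2 have opposite parity, so for the trans isomer the two substituents are e,e in one chair and a,a in the other.
Chair I (iodo axial, phenyl axial): E = 3.29 kcal/mol.
Chair II (iodo equatorial, phenyl equatorial): E = 0.00 kcal/mol.
Chair II is the more stable (lower-energy) conformer, and in that chair the iodo group is equatorial.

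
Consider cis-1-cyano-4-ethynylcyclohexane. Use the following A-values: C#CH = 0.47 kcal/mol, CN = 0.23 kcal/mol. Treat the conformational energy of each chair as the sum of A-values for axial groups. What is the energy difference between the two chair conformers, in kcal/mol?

C1 and C4 have opposite parity, so for the cis isomer the two substituents are one axial and one equatorial in each chair.
Chair I (ethynyl axial, cyano equatorial): E = 0.47 kcal/mol.
Chair II (ethynyl equatorial, cyano axial): E = 0.23 kcal/mol.
ΔE = 0.47 − 0.23 = 0.24 kcal/mol; chair II is more stable.

0.24 kcal/mol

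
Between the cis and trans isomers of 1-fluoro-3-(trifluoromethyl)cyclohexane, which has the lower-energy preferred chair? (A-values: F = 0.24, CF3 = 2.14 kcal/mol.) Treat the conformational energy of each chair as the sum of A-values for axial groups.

At 1,3 positions (parity same): cis → (e,e or a,a); trans → (a,e or e,a).
Best chair for cis: E = 0.00 kcal/mol; best chair for trans: E = 0.24 kcal/mol.
The cis isomer is lower by 0.24 kcal/mol.

cis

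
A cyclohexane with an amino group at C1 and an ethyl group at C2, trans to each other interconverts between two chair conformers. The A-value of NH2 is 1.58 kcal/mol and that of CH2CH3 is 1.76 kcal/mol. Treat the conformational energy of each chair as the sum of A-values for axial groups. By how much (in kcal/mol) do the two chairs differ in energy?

C1 and C2 have opposite parity, so for the trans isomer the two substituents are e,e in one chair and a,a in the other.
Chair I (amino axial, ethyl axial): E = 3.34 kcal/mol.
Chair II (amino equatorial, ethyl equatorial): E = 0.00 kcal/mol.
ΔE = 3.34 − 0.00 = 3.34 kcal/mol; chair II is more stable.

3.34 kcal/mol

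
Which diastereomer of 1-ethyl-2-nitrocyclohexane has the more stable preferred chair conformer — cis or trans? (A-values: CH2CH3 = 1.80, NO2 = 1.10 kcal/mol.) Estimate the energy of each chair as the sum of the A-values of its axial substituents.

trans

At 1,2 positions (parity opposite): cis → (a,e or e,a); trans → (e,e or a,a).
Best chair for cis: E = 1.10 kcal/mol; best chair for trans: E = 0.00 kcal/mol.
The trans isomer is lower by 1.10 kcal/mol.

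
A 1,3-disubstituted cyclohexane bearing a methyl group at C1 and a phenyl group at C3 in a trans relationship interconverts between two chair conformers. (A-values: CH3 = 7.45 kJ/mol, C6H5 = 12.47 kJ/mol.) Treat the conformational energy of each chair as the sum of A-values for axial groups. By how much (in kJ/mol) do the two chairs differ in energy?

5.02 kJ/mol

C1 and C3 have the same parity, so for the trans isomer the two substituents are one axial and one equatorial in each chair.
Chair I (methyl axial, phenyl equatorial): E = 7.45 kJ/mol.
Chair II (methyl equatorial, phenyl axial): E = 12.47 kJ/mol.
ΔE = 12.47 − 7.45 = 5.02 kJ/mol; chair I is more stable.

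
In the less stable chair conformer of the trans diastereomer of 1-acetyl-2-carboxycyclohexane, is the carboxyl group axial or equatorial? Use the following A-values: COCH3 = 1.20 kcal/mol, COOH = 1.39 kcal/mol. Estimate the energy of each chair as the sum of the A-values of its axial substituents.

C1 and C2 have opposite parity, so for the trans isomer the two substituents are e,e in one chair and a,a in the other.
Chair I (acetyl axial, carboxyl axial): E = 2.59 kcal/mol.
Chair II (acetyl equatorial, carboxyl equatorial): E = 0.00 kcal/mol.
Chair I is the less stable (higher-energy) conformer, and in that chair the carboxyl group is axial.

axial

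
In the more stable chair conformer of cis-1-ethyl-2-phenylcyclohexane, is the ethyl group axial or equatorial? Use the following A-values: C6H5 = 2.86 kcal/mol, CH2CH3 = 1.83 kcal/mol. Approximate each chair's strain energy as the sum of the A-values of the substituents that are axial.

axial

C1 and C2 have opposite parity, so for the cis isomer the two substituents are one axial and one equatorial in each chair.
Chair I (phenyl axial, ethyl equatorial): E = 2.86 kcal/mol.
Chair II (phenyl equatorial, ethyl axial): E = 1.83 kcal/mol.
Chair II is the more stable (lower-energy) conformer, and in that chair the ethyl group is axial.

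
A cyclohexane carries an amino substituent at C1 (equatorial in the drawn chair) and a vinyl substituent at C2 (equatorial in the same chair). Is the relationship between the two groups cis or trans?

trans

C1 and C2 have opposite parity, so their axial bonds point in opposite directions.
With opposite-parity carbons, two substituents on the same face are one axial and one equatorial; opposite faces give both axial or both equatorial.
Here the groups are equatorial/equatorial → opposite face → trans.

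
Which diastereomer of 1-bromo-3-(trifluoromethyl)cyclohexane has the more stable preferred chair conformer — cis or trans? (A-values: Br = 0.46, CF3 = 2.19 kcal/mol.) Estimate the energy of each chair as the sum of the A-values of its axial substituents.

cis

At 1,3 positions (parity same): cis → (e,e or a,a); trans → (a,e or e,a).
Best chair for cis: E = 0.00 kcal/mol; best chair for trans: E = 0.46 kcal/mol.
The cis isomer is lower by 0.46 kcal/mol.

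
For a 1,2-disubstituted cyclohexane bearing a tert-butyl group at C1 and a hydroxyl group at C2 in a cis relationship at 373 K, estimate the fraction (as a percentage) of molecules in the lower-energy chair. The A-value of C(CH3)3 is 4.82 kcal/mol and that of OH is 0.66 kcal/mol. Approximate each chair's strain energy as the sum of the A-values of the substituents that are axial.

C1 and C2 have opposite parity, so for the cis isomer the two substituents are one axial and one equatorial in each chair.
Chair I (tert-butyl axial, hydroxyl equatorial): E = 4.82 kcal/mol; chair II (tert-butyl equatorial, hydroxyl axial): E = 0.66 kcal/mol.
ΔG = 4.16 kcal/mol between the two chairs.
K = exp(ΔG/RT) with R = 1.987×10⁻³ kcal mol⁻¹ K⁻¹ and T = 373 K gives K ≈ 274.
Fraction in the lower-energy chair = K/(K+1) = 99.6%.

99.6%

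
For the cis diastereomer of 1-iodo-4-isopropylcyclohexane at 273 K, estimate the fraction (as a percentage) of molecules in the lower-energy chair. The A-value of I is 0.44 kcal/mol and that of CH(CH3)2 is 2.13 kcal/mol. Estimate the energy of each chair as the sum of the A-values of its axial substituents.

95.8%

C1 and C4 have opposite parity, so for the cis isomer the two substituents are one axial and one equatorial in each chair.
Chair I (iodo axial, isopropyl equatorial): E = 0.44 kcal/mol; chair II (iodo equatorial, isopropyl axial): E = 2.13 kcal/mol.
ΔG = 1.69 kcal/mol between the two chairs.
K = exp(ΔG/RT) with R = 1.987×10⁻³ kcal mol⁻¹ K⁻¹ and T = 273 K gives K ≈ 22.5.
Fraction in the lower-energy chair = K/(K+1) = 95.8%.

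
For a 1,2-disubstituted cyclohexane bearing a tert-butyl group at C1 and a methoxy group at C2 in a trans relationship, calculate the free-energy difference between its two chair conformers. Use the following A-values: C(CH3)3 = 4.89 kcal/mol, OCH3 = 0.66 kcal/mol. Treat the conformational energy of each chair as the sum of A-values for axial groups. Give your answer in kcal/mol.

5.55 kcal/mol

C1 and C2 have opposite parity, so for the trans isomer the two substituents are e,e in one chair and a,a in the other.
Chair I (tert-butyl axial, methoxy axial): E = 5.55 kcal/mol.
Chair II (tert-butyl equatorial, methoxy equatorial): E = 0.00 kcal/mol.
ΔE = 5.55 − 0.00 = 5.55 kcal/mol; chair II is more stable.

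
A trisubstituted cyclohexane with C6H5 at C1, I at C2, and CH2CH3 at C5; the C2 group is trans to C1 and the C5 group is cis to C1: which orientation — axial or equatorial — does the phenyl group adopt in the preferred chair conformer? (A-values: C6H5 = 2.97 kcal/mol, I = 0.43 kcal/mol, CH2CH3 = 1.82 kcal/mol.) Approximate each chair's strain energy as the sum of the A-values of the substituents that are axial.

equatorial

Chair I (phenyl axial, iodo axial, ethyl axial): E = 5.22 kcal/mol.
Chair II (phenyl equatorial, iodo equatorial, ethyl equatorial): E = 0.00 kcal/mol.
Chair II is the more stable (lower-energy) conformer, and in that chair the phenyl group is equatorial.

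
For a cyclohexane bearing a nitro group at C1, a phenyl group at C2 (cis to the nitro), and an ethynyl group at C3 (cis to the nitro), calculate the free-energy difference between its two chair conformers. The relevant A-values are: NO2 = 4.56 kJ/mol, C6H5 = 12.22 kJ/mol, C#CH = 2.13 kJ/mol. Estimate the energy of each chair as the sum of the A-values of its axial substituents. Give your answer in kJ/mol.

Chair I (nitro axial, phenyl equatorial, ethynyl axial): E = 6.69 kJ/mol.
Chair II (nitro equatorial, phenyl axial, ethynyl equatorial): E = 12.22 kJ/mol.
ΔE = 12.22 − 6.69 = 5.53 kJ/mol; chair I is more stable.

5.53 kJ/mol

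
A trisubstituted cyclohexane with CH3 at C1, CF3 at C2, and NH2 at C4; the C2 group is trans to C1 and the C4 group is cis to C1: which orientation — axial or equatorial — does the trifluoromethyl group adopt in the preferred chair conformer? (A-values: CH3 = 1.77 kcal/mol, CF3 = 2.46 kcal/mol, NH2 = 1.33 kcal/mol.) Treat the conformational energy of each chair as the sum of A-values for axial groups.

Chair I (methyl axial, trifluoromethyl axial, amino equatorial): E = 4.23 kcal/mol.
Chair II (methyl equatorial, trifluoromethyl equatorial, amino axial): E = 1.33 kcal/mol.
Chair II is the more stable (lower-energy) conformer, and in that chair the trifluoromethyl group is equatorial.

equatorial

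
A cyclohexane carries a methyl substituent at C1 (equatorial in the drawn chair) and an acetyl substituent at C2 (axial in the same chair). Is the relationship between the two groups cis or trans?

C1 and C2 have opposite parity, so their axial bonds point in opposite directions.
With opposite-parity carbons, two substituents on the same face are one axial and one equatorial; opposite faces give both axial or both equatorial.
Here the groups are equatorial/axial → same face → cis.

cis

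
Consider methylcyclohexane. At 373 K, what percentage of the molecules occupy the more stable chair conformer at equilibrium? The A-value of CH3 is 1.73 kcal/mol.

One chair has the methyl group axial (E = 1.73 kcal/mol) and the other has it equatorial (E = 0).
ΔG = 1.73 kcal/mol between the two chairs.
K = exp(ΔG/RT) with R = 1.987×10⁻³ kcal mol⁻¹ K⁻¹ and T = 373 K gives K ≈ 10.3.
Fraction in the lower-energy chair = K/(K+1) = 91.2%.

91.2%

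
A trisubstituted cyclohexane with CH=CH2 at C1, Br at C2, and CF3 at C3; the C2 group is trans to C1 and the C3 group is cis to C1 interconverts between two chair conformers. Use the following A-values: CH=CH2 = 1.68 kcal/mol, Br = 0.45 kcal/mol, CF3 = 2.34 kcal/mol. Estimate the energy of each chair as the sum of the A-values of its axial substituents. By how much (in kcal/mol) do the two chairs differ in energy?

4.47 kcal/mol

Chair I (vinyl axial, bromo axial, trifluoromethyl axial): E = 4.47 kcal/mol.
Chair II (vinyl equatorial, bromo equatorial, trifluoromethyl equatorial): E = 0.00 kcal/mol.
ΔE = 4.47 − 0.00 = 4.47 kcal/mol; chair II is more stable.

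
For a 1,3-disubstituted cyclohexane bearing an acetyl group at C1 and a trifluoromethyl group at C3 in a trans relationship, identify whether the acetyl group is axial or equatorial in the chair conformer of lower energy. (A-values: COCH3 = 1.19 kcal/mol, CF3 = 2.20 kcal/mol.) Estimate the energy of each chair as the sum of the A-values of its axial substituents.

axial

C1 and C3 have the same parity, so for the trans isomer the two substituents are one axial and one equatorial in each chair.
Chair I (acetyl axial, trifluoromethyl equatorial): E = 1.19 kcal/mol.
Chair II (acetyl equatorial, trifluoromethyl axial): E = 2.20 kcal/mol.
Chair I is the more stable (lower-energy) conformer, and in that chair the acetyl group is axial.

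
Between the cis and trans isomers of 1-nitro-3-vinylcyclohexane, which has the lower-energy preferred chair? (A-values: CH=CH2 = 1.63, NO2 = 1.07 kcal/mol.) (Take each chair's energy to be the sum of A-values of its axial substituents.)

cis

At 1,3 positions (parity same): cis → (e,e or a,a); trans → (a,e or e,a).
Best chair for cis: E = 0.00 kcal/mol; best chair for trans: E = 1.07 kcal/mol.
The cis isomer is lower by 1.07 kcal/mol.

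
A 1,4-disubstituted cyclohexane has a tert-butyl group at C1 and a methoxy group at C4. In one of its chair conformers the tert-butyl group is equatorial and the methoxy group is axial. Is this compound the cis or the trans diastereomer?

C1 and C4 have opposite parity, so their axial bonds point in opposite directions.
With opposite-parity carbons, two substituents on the same face are one axial and one equatorial; opposite faces give both axial or both equatorial.
Here the groups are equatorial/axial → same face → cis.

cis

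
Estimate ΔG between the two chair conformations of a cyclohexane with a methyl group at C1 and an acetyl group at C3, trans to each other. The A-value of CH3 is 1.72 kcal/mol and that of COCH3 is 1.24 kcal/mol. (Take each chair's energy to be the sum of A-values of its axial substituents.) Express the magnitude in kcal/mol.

0.48 kcal/mol

C1 and C3 have the same parity, so for the trans isomer the two substituents are one axial and one equatorial in each chair.
Chair I (methyl axial, acetyl equatorial): E = 1.72 kcal/mol.
Chair II (methyl equatorial, acetyl axial): E = 1.24 kcal/mol.
ΔE = 1.72 − 1.24 = 0.48 kcal/mol; chair II is more stable.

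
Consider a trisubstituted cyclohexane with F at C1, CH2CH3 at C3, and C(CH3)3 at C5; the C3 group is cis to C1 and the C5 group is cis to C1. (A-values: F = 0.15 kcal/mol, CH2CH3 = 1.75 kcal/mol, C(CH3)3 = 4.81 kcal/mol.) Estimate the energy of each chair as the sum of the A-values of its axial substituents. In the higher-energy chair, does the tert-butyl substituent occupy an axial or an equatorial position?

Chair I (fluoro axial, ethyl axial, tert-butyl axial): E = 6.71 kcal/mol.
Chair II (fluoro equatorial, ethyl equatorial, tert-butyl equatorial): E = 0.00 kcal/mol.
Chair I is the less stable (higher-energy) conformer, and in that chair the tert-butyl group is axial.

axial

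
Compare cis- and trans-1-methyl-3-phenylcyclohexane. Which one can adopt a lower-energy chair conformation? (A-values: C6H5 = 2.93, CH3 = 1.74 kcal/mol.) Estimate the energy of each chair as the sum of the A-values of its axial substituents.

cis

At 1,3 positions (parity same): cis → (e,e or a,a); trans → (a,e or e,a).
Best chair for cis: E = 0.00 kcal/mol; best chair for trans: E = 1.74 kcal/mol.
The cis isomer is lower by 1.74 kcal/mol.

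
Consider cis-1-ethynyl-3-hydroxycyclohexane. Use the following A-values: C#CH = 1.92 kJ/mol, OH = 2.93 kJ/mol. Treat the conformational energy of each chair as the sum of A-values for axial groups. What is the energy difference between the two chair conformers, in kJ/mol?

C1 and C3 have the same parity, so for the cis isomer the two substituents are e,e in one chair and a,a in the other.
Chair I (ethynyl axial, hydroxyl axial): E = 4.85 kJ/mol.
Chair II (ethynyl equatorial, hydroxyl equatorial): E = 0.00 kJ/mol.
ΔE = 4.85 − 0.00 = 4.85 kJ/mol; chair II is more stable.

4.85 kJ/mol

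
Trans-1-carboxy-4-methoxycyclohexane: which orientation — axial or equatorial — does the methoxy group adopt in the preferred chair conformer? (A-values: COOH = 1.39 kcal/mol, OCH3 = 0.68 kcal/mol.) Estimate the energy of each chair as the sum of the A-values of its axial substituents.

equatorial

C1 and C4 have opposite parity, so for the trans isomer the two substituents are e,e in one chair and a,a in the other.
Chair I (carboxyl axial, methoxy axial): E = 2.07 kcal/mol.
Chair II (carboxyl equatorial, methoxy equatorial): E = 0.00 kcal/mol.
Chair II is the more stable (lower-energy) conformer, and in that chair the methoxy group is equatorial.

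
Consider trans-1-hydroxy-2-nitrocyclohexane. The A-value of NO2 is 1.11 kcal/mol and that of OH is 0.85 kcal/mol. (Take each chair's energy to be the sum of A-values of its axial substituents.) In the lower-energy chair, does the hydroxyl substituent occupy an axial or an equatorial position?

C1 and C2 have opposite parity, so for the trans isomer the two substituents are e,e in one chair and a,a in the other.
Chair I (nitro axial, hydroxyl axial): E = 1.96 kcal/mol.
Chair II (nitro equatorial, hydroxyl equatorial): E = 0.00 kcal/mol.
Chair II is the more stable (lower-energy) conformer, and in that chair the hydroxyl group is equatorial.

equatorial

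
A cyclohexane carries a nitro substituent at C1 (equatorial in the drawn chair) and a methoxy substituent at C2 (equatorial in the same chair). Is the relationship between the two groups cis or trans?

C1 and C2 have opposite parity, so their axial bonds point in opposite directions.
With opposite-parity carbons, two substituents on the same face are one axial and one equatorial; opposite faces give both axial or both equatorial.
Here the groups are equatorial/equatorial → opposite face → trans.

trans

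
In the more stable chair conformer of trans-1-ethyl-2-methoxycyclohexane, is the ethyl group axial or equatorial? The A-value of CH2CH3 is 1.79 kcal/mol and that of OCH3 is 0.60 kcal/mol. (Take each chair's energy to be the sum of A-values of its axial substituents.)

equatorial

C1 and C2 have opposite parity, so for the trans isomer the two substituents are e,e in one chair and a,a in the other.
Chair I (ethyl axial, methoxy axial): E = 2.39 kcal/mol.
Chair II (ethyl equatorial, methoxy equatorial): E = 0.00 kcal/mol.
Chair II is the more stable (lower-energy) conformer, and in that chair the ethyl group is equatorial.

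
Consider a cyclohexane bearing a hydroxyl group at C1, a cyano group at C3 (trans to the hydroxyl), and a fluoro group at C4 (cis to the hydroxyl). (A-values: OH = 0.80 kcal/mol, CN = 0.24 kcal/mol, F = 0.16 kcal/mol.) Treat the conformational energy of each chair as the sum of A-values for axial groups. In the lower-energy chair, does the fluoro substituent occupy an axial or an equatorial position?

axial

Chair I (hydroxyl axial, cyano equatorial, fluoro equatorial): E = 0.80 kcal/mol.
Chair II (hydroxyl equatorial, cyano axial, fluoro axial): E = 0.40 kcal/mol.
Chair II is the more stable (lower-energy) conformer, and in that chair the fluoro group is axial.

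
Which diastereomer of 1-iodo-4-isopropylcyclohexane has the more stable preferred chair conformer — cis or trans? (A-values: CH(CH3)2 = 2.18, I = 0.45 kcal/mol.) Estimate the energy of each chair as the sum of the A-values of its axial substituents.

trans

At 1,4 positions (parity opposite): cis → (a,e or e,a); trans → (e,e or a,a).
Best chair for cis: E = 0.45 kcal/mol; best chair for trans: E = 0.00 kcal/mol.
The trans isomer is lower by 0.45 kcal/mol.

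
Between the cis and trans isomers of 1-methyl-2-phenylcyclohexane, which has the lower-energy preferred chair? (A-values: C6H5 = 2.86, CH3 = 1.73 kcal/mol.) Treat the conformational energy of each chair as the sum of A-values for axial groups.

At 1,2 positions (parity opposite): cis → (a,e or e,a); trans → (e,e or a,a).
Best chair for cis: E = 1.73 kcal/mol; best chair for trans: E = 0.00 kcal/mol.
The trans isomer is lower by 1.73 kcal/mol.

trans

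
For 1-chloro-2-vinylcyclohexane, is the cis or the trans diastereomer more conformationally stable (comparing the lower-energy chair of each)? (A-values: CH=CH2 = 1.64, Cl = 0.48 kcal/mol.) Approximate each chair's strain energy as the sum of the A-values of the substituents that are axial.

At 1,2 positions (parity opposite): cis → (a,e or e,a); trans → (e,e or a,a).
Best chair for cis: E = 0.48 kcal/mol; best chair for trans: E = 0.00 kcal/mol.
The trans isomer is lower by 0.48 kcal/mol.

trans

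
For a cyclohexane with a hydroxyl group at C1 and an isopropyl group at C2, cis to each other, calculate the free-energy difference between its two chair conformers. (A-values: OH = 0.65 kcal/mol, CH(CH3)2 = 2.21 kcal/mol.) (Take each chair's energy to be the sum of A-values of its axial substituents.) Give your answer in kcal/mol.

C1 and C2 have opposite parity, so for the cis isomer the two substituents are one axial and one equatorial in each chair.
Chair I (hydroxyl axial, isopropyl equatorial): E = 0.65 kcal/mol.
Chair II (hydroxyl equatorial, isopropyl axial): E = 2.21 kcal/mol.
ΔE = 2.21 − 0.65 = 1.56 kcal/mol; chair I is more stable.

1.56 kcal/mol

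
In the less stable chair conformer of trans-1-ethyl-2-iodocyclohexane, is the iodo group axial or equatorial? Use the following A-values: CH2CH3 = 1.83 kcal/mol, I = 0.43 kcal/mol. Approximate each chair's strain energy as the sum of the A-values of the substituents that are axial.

axial

C1 and C2 have opposite parity, so for the trans isomer the two substituents are e,e in one chair and a,a in the other.
Chair I (ethyl axial, iodo axial): E = 2.26 kcal/mol.
Chair II (ethyl equatorial, iodo equatorial): E = 0.00 kcal/mol.
Chair I is the less stable (higher-energy) conformer, and in that chair the iodo group is axial.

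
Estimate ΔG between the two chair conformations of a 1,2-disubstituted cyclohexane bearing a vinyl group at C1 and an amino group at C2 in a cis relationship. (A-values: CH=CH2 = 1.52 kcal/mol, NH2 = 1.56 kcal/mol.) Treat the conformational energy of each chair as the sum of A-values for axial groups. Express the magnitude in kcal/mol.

C1 and C2 have opposite parity, so for the cis isomer the two substituents are one axial and one equatorial in each chair.
Chair I (vinyl axial, amino equatorial): E = 1.52 kcal/mol.
Chair II (vinyl equatorial, amino axial): E = 1.56 kcal/mol.
ΔE = 1.56 − 1.52 = 0.04 kcal/mol; chair I is more stable.

0.04 kcal/mol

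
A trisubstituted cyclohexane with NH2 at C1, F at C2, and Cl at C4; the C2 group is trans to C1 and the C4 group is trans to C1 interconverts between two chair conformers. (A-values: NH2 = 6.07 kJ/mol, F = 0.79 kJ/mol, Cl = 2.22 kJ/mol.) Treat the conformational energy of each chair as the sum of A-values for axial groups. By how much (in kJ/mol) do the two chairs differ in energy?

9.08 kJ/mol

Chair I (amino axial, fluoro axial, chloro axial): E = 9.08 kJ/mol.
Chair II (amino equatorial, fluoro equatorial, chloro equatorial): E = 0.00 kJ/mol.
ΔE = 9.08 − 0.00 = 9.08 kJ/mol; chair II is more stable.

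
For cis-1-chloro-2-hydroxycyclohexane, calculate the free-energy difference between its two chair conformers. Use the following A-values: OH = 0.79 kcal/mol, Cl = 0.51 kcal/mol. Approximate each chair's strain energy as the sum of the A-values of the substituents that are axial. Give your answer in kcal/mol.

0.28 kcal/mol

C1 and C2 have opposite parity, so for the cis isomer the two substituents are one axial and one equatorial in each chair.
Chair I (hydroxyl axial, chloro equatorial): E = 0.79 kcal/mol.
Chair II (hydroxyl equatorial, chloro axial): E = 0.51 kcal/mol.
ΔE = 0.79 − 0.51 = 0.28 kcal/mol; chair II is more stable.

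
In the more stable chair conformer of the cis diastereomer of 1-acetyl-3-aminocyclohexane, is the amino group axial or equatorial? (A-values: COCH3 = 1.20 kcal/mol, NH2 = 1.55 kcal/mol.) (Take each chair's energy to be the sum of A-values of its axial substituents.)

equatorial

C1 and C3 have the same parity, so for the cis isomer the two substituents are e,e in one chair and a,a in the other.
Chair I (acetyl axial, amino axial): E = 2.75 kcal/mol.
Chair II (acetyl equatorial, amino equatorial): E = 0.00 kcal/mol.
Chair II is the more stable (lower-energy) conformer, and in that chair the amino group is equatorial.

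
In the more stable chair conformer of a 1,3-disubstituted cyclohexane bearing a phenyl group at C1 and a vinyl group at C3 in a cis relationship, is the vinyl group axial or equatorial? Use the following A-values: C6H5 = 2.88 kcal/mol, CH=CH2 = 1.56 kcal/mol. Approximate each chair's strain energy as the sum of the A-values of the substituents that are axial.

C1 and C3 have the same parity, so for the cis isomer the two substituents are e,e in one chair and a,a in the other.
Chair I (phenyl axial, vinyl axial): E = 4.44 kcal/mol.
Chair II (phenyl equatorial, vinyl equatorial): E = 0.00 kcal/mol.
Chair II is the more stable (lower-energy) conformer, and in that chair the vinyl group is equatorial.

equatorial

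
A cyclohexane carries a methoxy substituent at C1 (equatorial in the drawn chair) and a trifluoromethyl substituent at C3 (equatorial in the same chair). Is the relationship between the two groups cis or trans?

C1 and C3 have the same parity, so their axial bonds point in the same direction.
With same-parity carbons, two substituents on the same face are both axial or both equatorial; opposite faces give one of each.
Here the groups are equatorial/equatorial → same face → cis.

cis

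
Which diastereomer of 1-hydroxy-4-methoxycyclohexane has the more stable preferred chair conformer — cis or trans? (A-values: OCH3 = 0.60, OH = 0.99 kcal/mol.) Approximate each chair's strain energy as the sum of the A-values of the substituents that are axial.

trans

At 1,4 positions (parity opposite): cis → (a,e or e,a); trans → (e,e or a,a).
Best chair for cis: E = 0.60 kcal/mol; best chair for trans: E = 0.00 kcal/mol.
The trans isomer is lower by 0.60 kcal/mol.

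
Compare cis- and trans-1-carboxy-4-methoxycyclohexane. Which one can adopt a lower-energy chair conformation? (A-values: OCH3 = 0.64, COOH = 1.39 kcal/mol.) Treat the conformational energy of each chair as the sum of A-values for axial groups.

At 1,4 positions (parity opposite): cis → (a,e or e,a); trans → (e,e or a,a).
Best chair for cis: E = 0.64 kcal/mol; best chair for trans: E = 0.00 kcal/mol.
The trans isomer is lower by 0.64 kcal/mol.

trans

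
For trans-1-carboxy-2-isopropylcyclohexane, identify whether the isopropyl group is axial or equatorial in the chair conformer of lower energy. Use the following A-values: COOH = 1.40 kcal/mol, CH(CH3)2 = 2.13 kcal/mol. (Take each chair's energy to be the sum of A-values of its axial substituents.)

equatorial

C1 and C2 have opposite parity, so for the trans isomer the two substituents are e,e in one chair and a,a in the other.
Chair I (carboxyl axial, isopropyl axial): E = 3.53 kcal/mol.
Chair II (carboxyl equatorial, isopropyl equatorial): E = 0.00 kcal/mol.
Chair II is the more stable (lower-energy) conformer, and in that chair the isopropyl group is equatorial.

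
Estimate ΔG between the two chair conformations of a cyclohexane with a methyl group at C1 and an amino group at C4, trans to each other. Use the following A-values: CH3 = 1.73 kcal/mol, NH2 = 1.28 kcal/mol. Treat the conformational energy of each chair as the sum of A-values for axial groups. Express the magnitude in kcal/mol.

3.01 kcal/mol

C1 and C4 have opposite parity, so for the trans isomer the two substituents are e,e in one chair and a,a in the other.
Chair I (methyl axial, amino axial): E = 3.01 kcal/mol.
Chair II (methyl equatorial, amino equatorial): E = 0.00 kcal/mol.
ΔE = 3.01 − 0.00 = 3.01 kcal/mol; chair II is more stable.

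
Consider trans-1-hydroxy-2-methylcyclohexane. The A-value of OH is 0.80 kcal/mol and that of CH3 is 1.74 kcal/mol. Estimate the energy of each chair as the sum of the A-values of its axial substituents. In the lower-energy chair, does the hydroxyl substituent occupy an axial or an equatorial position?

equatorial

C1 and C2 have opposite parity, so for the trans isomer the two substituents are e,e in one chair and a,a in the other.
Chair I (hydroxyl axial, methyl axial): E = 2.54 kcal/mol.
Chair II (hydroxyl equatorial, methyl equatorial): E = 0.00 kcal/mol.
Chair II is the more stable (lower-energy) conformer, and in that chair the hydroxyl group is equatorial.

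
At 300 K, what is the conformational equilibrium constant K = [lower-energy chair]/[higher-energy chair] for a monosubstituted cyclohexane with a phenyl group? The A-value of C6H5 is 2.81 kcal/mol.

One chair has the phenyl group axial (E = 2.81 kcal/mol) and the other has it equatorial (E = 0).
ΔG = 2.81 kcal/mol between the two chairs.
K = exp(ΔG/RT) with R = 1.987×10⁻³ kcal mol⁻¹ K⁻¹ and T = 300 K gives K ≈ 111.

K ≈ 111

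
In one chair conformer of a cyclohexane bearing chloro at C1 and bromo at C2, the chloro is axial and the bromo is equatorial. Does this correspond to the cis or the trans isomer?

C1 and C2 have opposite parity, so their axial bonds point in opposite directions.
With opposite-parity carbons, two substituents on the same face are one axial and one equatorial; opposite faces give both axial or both equatorial.
Here the groups are axial/equatorial → same face → cis.

cis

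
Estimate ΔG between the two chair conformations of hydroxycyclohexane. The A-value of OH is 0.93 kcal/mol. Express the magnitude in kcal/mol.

A monosubstituted cyclohexane has one chair with the hydroxyl group axial (E = A = 0.93 kcal/mol) and one with it equatorial (E = 0).
ΔE = 0.93 − 0 = 0.93 kcal/mol.

0.93 kcal/mol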